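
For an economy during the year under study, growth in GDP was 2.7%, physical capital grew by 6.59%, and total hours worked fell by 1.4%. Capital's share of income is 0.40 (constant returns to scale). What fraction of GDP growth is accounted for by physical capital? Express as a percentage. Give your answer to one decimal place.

Physical capital accounted for 97.6% of growth.

Physical capital contributed 0.4 × 6.59 = 2.636 pp.
Share of growth = 2.636 / 2.7 × 100 = 97.63%.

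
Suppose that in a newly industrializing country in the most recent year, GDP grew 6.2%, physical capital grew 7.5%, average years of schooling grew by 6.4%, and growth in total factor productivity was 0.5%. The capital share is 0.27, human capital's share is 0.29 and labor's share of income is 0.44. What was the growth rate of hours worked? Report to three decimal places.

Hours worked grew 4.134%.

Labor's share = 1 − 0.27 − 0.29 = 0.44.
gY = gA + 0.27×7.5 + 0.29×6.4 + 0.44×g.
0.44×g = 6.2 − 0.5 − 3.881 = 1.819.
g = 1.819 / 0.44 = 4.13409%.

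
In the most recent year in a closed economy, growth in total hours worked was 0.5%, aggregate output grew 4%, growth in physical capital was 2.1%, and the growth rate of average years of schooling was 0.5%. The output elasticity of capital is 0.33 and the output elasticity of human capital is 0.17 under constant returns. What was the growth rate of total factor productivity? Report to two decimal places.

Total factor productivity growth was 2.97%.

Labor's share = 1 − 0.33 − 0.17 = 0.5.
Physical capital: 0.33 × 2.1 = 0.693 pp.
Average years of schooling: 0.17 × 0.5 = 0.085 pp.
Total hours worked: 0.5 × 0.5 = 0.25 pp.
TFP growth = 4 − 1.028 = 2.972%.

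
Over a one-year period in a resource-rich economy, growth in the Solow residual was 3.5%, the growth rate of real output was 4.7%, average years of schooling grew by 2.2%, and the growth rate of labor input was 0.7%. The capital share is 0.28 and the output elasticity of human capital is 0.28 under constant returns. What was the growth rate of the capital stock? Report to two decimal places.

0.99%

Labor's share = 1 − 0.28 − 0.28 = 0.44.
gY = gA + 0.28×2.2 + 0.44×0.7 + 0.28×g.
0.28×g = 4.7 − 3.5 − 0.924 = 0.276.
g = 0.276 / 0.28 = 0.9857%.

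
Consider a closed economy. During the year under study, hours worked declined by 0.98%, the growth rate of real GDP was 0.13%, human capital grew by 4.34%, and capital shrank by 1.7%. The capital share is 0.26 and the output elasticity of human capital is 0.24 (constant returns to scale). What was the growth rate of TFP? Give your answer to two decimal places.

Labor's share = 1 − 0.26 − 0.24 = 0.5.
Capital: 0.26 × (-1.7) = -0.442 pp.
Human capital: 0.24 × 4.34 = 1.0416 pp.
Hours worked: 0.5 × (-0.98) = -0.49 pp.
TFP growth = 0.13 − 0.1096 = 0.0204%.

0.02%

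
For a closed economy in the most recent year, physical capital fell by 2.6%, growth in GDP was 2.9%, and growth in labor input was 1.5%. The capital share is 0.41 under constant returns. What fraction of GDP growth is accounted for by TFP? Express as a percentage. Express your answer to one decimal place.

Labor's share = 1 − 0.41 = 0.59.
Physical capital: 0.41 × (-2.6) = -1.066 pp.
Labor input: 0.59 × 1.5 = 0.885 pp.
TFP growth = 2.9 + 0.181 = 3.081%.
TFP share of growth = 3.081 / 2.9 × 100 = 106.241%.

TFP accounted for 106.2% of growth.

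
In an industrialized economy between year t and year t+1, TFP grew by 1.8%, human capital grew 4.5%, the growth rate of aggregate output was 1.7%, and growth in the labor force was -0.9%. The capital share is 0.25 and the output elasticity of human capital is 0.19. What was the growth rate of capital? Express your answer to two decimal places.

-1.80%

Labor's share = 1 − 0.25 − 0.19 = 0.56.
gY = gA + 0.19×4.5 + 0.56×(-0.9) + 0.25×g.
0.25×g = 1.7 − 1.8 − 0.351 = -0.451.
g = -0.451 / 0.25 = -1.804%.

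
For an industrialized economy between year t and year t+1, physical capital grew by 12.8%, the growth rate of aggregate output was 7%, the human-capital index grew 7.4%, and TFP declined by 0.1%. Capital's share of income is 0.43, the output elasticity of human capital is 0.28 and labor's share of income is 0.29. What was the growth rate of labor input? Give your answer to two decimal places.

Labor's share = 1 − 0.43 − 0.28 = 0.29.
gY = gA + 0.43×12.8 + 0.28×7.4 + 0.29×g.
0.29×g = 7 + 0.1 − 7.576 = -0.476.
g = -0.476 / 0.29 = -1.6414%.

-1.64%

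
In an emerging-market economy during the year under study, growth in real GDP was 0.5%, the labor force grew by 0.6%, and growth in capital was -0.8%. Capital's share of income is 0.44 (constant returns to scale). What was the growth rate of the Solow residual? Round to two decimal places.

The Solow residual grew 0.52%.

Labor's share = 1 − 0.44 = 0.56.
Capital: 0.44 × (-0.8) = -0.352 pp.
The labor force: 0.56 × 0.6 = 0.336 pp.
TFP growth = 0.5 + 0.016 = 0.516%.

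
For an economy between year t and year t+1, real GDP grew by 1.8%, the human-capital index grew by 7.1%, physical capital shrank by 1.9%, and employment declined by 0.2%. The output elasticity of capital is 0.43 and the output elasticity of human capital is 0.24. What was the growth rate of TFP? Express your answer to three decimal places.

TFP grew 0.979%.

Labor's share = 1 − 0.43 − 0.24 = 0.33.
Physical capital: 0.43 × (-1.9) = -0.817 pp.
The human-capital index: 0.24 × 7.1 = 1.704 pp.
Employment: 0.33 × (-0.2) = -0.066 pp.
TFP growth = 1.8 − 0.821 = 0.979%.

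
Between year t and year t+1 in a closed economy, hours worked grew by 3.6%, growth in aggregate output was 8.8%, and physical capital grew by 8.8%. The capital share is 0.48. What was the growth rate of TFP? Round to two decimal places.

2.70%

Labor's share = 1 − 0.48 = 0.52.
Physical capital: 0.48 × 8.8 = 4.224 pp.
Hours worked: 0.52 × 3.6 = 1.872 pp.
TFP growth = 8.8 − 6.096 = 2.704%.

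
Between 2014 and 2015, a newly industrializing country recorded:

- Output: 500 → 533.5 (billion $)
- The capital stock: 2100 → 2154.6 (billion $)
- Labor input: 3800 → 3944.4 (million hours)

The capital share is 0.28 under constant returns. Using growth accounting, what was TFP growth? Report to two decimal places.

3.24%

Output growth = (533.5 − 500) / 500 = 6.7%.
The capital stock growth = (2154.6 − 2100) / 2100 = 2.6%.
Labor input growth = (3944.4 − 3800) / 3800 = 3.8%.
Labor's share = 1 − 0.28 = 0.72.
The capital stock: 0.28 × 2.6 = 0.728 pp.
Labor input: 0.72 × 3.8 = 2.736 pp.
TFP growth = 6.7 − 3.464 = 3.236%.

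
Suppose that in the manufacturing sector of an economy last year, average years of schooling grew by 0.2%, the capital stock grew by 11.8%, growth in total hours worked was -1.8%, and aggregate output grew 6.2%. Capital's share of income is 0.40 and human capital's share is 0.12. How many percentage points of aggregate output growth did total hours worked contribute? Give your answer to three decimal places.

Labor's share = 1 − 0.4 − 0.12 = 0.48.
Contribution = share × growth = 0.48 × (-1.8) = -0.864 pp.

-0.864 percentage points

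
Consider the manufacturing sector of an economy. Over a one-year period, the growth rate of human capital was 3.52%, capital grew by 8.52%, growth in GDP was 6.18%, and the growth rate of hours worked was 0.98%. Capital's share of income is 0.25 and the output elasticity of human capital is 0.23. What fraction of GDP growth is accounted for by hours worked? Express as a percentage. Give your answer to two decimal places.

Labor's share = 1 − 0.25 − 0.23 = 0.52.
Hours worked contributed 0.52 × 0.98 = 0.5096 pp.
Share of growth = 0.5096 / 6.18 × 100 = 8.246%.

8.25%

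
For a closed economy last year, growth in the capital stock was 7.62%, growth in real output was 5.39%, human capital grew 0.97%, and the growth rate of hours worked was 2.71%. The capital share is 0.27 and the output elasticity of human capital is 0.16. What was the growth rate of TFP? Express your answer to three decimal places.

1.633%

Labor's share = 1 − 0.27 − 0.16 = 0.57.
The capital stock: 0.27 × 7.62 = 2.0574 pp.
Human capital: 0.16 × 0.97 = 0.1552 pp.
Hours worked: 0.57 × 2.71 = 1.5447 pp.
TFP growth = 5.39 − 3.7573 = 1.6327%.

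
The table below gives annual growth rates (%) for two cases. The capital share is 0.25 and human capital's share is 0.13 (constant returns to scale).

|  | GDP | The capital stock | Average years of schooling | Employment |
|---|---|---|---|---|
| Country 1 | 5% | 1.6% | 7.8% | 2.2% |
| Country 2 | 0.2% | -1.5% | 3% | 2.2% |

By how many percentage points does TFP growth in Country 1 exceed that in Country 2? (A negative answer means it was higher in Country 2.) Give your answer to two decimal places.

3.40 percentage points

Labor's share = 1 − 0.25 − 0.13 = 0.62.
Country 1: TFP = 5 − 0.4 − 1.014 − 1.364 = 2.222%.
Country 2: TFP = 0.2 + 0.375 − 0.39 − 1.364 = -1.179%.
Difference = 2.222 − (-1.179) = 3.401 pp.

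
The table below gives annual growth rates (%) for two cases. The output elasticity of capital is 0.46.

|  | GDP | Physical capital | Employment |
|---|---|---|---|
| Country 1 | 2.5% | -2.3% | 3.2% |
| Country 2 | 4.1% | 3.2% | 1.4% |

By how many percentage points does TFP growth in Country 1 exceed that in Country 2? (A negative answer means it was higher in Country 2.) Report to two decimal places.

Labor's share = 1 − 0.46 = 0.54.
Country 1: TFP = 2.5 + 1.058 − 1.728 = 1.83%.
Country 2: TFP = 4.1 − 1.472 − 0.756 = 1.872%.
Difference = 1.83 − (1.872) = -0.042 pp.

-0.04 percentage points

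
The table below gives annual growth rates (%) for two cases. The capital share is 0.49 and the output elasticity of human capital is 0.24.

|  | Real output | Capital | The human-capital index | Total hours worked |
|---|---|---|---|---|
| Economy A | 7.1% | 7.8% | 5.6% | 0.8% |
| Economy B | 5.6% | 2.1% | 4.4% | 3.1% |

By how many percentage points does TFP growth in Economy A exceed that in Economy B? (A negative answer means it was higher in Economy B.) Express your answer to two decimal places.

Labor's share = 1 − 0.49 − 0.24 = 0.27.
Economy A: TFP = 7.1 − 3.822 − 1.344 − 0.216 = 1.718%.
Economy B: TFP = 5.6 − 1.029 − 1.056 − 0.837 = 2.678%.
Difference = 1.718 − (2.678) = -0.96 pp.

-0.96 percentage points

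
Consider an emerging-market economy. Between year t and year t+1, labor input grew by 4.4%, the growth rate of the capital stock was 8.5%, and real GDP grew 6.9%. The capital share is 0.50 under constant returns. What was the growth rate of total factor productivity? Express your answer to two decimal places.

0.45%

Labor's share = 1 − 0.5 = 0.5.
The capital stock: 0.5 × 8.5 = 4.25 pp.
Labor input: 0.5 × 4.4 = 2.2 pp.
TFP growth = 6.9 − 6.45 = 0.45%.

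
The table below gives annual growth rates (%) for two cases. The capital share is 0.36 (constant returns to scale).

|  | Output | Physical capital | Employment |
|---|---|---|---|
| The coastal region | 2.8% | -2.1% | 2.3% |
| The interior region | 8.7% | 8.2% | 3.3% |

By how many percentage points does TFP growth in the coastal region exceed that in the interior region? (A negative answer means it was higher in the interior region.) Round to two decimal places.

-1.55 percentage points

Labor's share = 1 − 0.36 = 0.64.
The coastal region: TFP = 2.8 + 0.756 − 1.472 = 2.084%.
The interior region: TFP = 8.7 − 2.952 − 2.112 = 3.636%.
Difference = 2.084 − (3.636) = -1.552 pp.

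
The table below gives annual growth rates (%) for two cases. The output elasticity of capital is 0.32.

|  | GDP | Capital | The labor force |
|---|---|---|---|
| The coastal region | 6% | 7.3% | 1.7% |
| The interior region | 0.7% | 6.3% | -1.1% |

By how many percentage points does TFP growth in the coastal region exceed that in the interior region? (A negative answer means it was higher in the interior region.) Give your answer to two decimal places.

Labor's share = 1 − 0.32 = 0.68.
The coastal region: TFP = 6 − 2.336 − 1.156 = 2.508%.
The interior region: TFP = 0.7 − 2.016 + 0.748 = -0.568%.
Difference = 2.508 − (-0.568) = 3.076 pp.

3.08 percentage points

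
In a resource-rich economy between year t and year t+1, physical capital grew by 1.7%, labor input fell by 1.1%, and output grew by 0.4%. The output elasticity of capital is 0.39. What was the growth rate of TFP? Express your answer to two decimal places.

0.41%

Labor's share = 1 − 0.39 = 0.61.
Physical capital: 0.39 × 1.7 = 0.663 pp.
Labor input: 0.61 × (-1.1) = -0.671 pp.
TFP growth = 0.4 + 0.008 = 0.408%.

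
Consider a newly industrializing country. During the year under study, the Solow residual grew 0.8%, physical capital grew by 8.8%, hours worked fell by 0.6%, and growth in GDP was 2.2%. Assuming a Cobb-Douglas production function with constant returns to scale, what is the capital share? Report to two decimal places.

0.21

gY = gA + α·gK + (1−α)·gL, so gY − gA − gL = α(gK − gL).
2.2 − 0.8 + 0.6 = α × (8.8 − (-0.6)).
2 = 9.4 α, so α = 0.2128.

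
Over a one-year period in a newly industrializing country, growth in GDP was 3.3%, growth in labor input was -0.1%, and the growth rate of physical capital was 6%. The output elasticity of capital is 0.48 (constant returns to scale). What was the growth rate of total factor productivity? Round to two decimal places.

Labor's share = 1 − 0.48 = 0.52.
Physical capital: 0.48 × 6 = 2.88 pp.
Labor input: 0.52 × (-0.1) = -0.052 pp.
TFP growth = 3.3 − 2.828 = 0.472%.

0.47%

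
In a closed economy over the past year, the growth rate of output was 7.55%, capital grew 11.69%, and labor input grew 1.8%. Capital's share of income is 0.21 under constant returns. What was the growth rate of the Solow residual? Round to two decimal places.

Labor's share = 1 − 0.21 = 0.79.
Capital: 0.21 × 11.69 = 2.4549 pp.
Labor input: 0.79 × 1.8 = 1.422 pp.
TFP growth = 7.55 − 3.8769 = 3.6731%.

3.67%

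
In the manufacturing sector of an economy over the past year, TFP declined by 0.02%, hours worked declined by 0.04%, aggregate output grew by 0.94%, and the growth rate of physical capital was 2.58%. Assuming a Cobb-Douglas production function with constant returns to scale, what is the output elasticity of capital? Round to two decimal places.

gY = gA + α·gK + (1−α)·gL, so gY − gA − gL = α(gK − gL).
0.94 + 0.02 + 0.04 = α × (2.58 − (-0.04)).
1 = 2.62 α, so α = 0.3817.

α = 0.38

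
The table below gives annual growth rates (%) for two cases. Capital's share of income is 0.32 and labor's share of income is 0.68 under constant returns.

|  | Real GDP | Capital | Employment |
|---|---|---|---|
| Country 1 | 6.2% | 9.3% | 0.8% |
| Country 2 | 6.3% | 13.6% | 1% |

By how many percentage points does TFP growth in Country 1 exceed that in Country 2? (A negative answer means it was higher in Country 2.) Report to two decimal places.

Labor's share = 1 − 0.32 = 0.68.
Country 1: TFP = 6.2 − 2.976 − 0.544 = 2.68%.
Country 2: TFP = 6.3 − 4.352 − 0.68 = 1.268%.
Difference = 2.68 − (1.268) = 1.412 pp.

1.41 percentage points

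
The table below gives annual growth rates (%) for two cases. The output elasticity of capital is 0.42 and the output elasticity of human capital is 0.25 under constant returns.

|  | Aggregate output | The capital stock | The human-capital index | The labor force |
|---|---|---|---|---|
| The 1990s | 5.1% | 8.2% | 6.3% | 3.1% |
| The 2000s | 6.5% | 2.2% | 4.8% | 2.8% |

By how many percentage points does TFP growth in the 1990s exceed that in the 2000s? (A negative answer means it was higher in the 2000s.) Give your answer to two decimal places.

Labor's share = 1 − 0.42 − 0.25 = 0.33.
The 1990s: TFP = 5.1 − 3.444 − 1.575 − 1.023 = -0.942%.
The 2000s: TFP = 6.5 − 0.924 − 1.2 − 0.924 = 3.452%.
Difference = -0.942 − (3.452) = -4.394 pp.

-4.39 percentage points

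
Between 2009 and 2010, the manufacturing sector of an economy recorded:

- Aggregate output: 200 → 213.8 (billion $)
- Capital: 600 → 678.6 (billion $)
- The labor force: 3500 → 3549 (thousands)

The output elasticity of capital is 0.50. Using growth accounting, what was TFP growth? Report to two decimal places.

Aggregate output growth = (213.8 − 200) / 200 = 6.9%.
Capital growth = (678.6 − 600) / 600 = 13.1%.
The labor force growth = (3549 − 3500) / 3500 = 1.4%.
Labor's share = 1 − 0.5 = 0.5.
Capital: 0.5 × 13.1 = 6.55 pp.
The labor force: 0.5 × 1.4 = 0.7 pp.
TFP growth = 6.9 − 7.25 = -0.35%.

-0.35%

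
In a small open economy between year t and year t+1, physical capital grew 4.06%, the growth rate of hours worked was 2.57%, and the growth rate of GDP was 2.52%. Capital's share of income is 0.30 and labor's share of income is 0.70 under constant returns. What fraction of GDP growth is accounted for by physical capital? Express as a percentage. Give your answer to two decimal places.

Physical capital contributed 0.3 × 4.06 = 1.218 pp.
Share of growth = 1.218 / 2.52 × 100 = 48.3333%.

Physical capital accounted for 48.33% of growth.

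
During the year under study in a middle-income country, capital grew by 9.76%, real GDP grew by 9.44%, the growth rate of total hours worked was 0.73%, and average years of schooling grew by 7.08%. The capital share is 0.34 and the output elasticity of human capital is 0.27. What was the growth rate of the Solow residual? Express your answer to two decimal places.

Labor's share = 1 − 0.34 − 0.27 = 0.39.
Capital: 0.34 × 9.76 = 3.3184 pp.
Average years of schooling: 0.27 × 7.08 = 1.9116 pp.
Total hours worked: 0.39 × 0.73 = 0.2847 pp.
TFP growth = 9.44 − 5.5147 = 3.9253%.

3.93%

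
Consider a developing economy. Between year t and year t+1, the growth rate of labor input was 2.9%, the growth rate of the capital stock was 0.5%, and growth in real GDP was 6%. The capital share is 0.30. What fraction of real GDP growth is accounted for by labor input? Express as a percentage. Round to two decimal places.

Labor input accounted for 33.83% of growth.

Labor's share = 1 − 0.3 = 0.7.
Labor input contributed 0.7 × 2.9 = 2.03 pp.
Share of growth = 2.03 / 6 × 100 = 33.8333%.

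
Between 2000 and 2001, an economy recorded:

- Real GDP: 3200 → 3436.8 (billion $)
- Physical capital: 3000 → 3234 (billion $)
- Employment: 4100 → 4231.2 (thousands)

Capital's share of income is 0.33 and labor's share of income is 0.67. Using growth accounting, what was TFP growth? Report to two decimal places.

Real GDP growth = (3436.8 − 3200) / 3200 = 7.4%.
Physical capital growth = (3234 − 3000) / 3000 = 7.8%.
Employment growth = (4231.2 − 4100) / 4100 = 3.2%.
Labor's share = 1 − 0.33 = 0.67.
Physical capital: 0.33 × 7.8 = 2.574 pp.
Employment: 0.67 × 3.2 = 2.144 pp.
TFP growth = 7.4 − 4.718 = 2.682%.

2.68%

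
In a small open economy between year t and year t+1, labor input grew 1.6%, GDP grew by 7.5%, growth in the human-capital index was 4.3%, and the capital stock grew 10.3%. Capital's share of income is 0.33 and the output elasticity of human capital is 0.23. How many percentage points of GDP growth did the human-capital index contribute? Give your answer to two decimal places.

Contribution = share × growth = 0.23 × 4.3 = 0.989 pp.

0.99 pp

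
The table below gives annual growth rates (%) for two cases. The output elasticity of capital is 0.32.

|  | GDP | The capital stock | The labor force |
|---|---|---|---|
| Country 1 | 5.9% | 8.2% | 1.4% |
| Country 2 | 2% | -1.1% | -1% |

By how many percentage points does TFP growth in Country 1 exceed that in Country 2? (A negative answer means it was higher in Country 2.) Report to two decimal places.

Labor's share = 1 − 0.32 = 0.68.
Country 1: TFP = 5.9 − 2.624 − 0.952 = 2.324%.
Country 2: TFP = 2 + 0.352 + 0.68 = 3.032%.
Difference = 2.324 − (3.032) = -0.708 pp.

-0.71 percentage points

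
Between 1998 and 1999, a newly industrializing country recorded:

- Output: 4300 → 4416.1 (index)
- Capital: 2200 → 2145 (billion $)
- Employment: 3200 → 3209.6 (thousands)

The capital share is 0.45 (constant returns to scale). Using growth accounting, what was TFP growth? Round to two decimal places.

Output growth = (4416.1 − 4300) / 4300 = 2.7%.
Capital growth = (2145 − 2200) / 2200 = -2.5%.
Employment growth = (3209.6 − 3200) / 3200 = 0.3%.
Labor's share = 1 − 0.45 = 0.55.
Capital: 0.45 × (-2.5) = -1.125 pp.
Employment: 0.55 × 0.3 = 0.165 pp.
TFP growth = 2.7 + 0.96 = 3.66%.

TFP grew 3.66%.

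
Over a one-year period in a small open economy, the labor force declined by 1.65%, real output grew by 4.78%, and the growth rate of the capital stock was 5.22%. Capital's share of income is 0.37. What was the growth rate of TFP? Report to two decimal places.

Labor's share = 1 − 0.37 = 0.63.
The capital stock: 0.37 × 5.22 = 1.9314 pp.
The labor force: 0.63 × (-1.65) = -1.0395 pp.
TFP growth = 4.78 − 0.8919 = 3.8881%.

3.89%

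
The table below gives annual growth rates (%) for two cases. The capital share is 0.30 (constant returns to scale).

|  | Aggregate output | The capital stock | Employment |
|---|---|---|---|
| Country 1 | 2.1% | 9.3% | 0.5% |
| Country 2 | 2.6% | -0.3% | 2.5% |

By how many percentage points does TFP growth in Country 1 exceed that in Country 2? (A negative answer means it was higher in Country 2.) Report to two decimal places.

Labor's share = 1 − 0.3 = 0.7.
Country 1: TFP = 2.1 − 2.79 − 0.35 = -1.04%.
Country 2: TFP = 2.6 + 0.09 − 1.75 = 0.94%.
Difference = -1.04 − (0.94) = -1.98 pp.

-1.98 percentage points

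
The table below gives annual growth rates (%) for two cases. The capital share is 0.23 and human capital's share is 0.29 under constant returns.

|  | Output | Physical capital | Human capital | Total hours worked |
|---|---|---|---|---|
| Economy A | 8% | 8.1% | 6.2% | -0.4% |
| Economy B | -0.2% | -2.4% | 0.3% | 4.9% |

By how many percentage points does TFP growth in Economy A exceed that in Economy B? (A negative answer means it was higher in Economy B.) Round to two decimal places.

Labor's share = 1 − 0.23 − 0.29 = 0.48.
Economy A: TFP = 8 − 1.863 − 1.798 + 0.192 = 4.531%.
Economy B: TFP = -0.2 + 0.552 − 0.087 − 2.352 = -2.087%.
Difference = 4.531 − (-2.087) = 6.618 pp.

6.62 percentage points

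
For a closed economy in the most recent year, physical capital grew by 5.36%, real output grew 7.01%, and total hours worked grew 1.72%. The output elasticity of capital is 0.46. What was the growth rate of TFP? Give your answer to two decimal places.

Labor's share = 1 − 0.46 = 0.54.
Physical capital: 0.46 × 5.36 = 2.4656 pp.
Total hours worked: 0.54 × 1.72 = 0.9288 pp.
TFP growth = 7.01 − 3.3944 = 3.6156%.

TFP grew 3.62%.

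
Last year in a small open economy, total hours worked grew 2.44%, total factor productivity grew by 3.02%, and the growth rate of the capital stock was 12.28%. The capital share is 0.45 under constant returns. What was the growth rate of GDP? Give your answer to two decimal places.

GDP growth was 9.89%.

Labor's share = 1 − 0.45 = 0.55.
The capital stock: 0.45 × 12.28 = 5.526 pp.
Total hours worked: 0.55 × 2.44 = 1.342 pp.
Output growth = 3.02 + 6.868 = 9.888%.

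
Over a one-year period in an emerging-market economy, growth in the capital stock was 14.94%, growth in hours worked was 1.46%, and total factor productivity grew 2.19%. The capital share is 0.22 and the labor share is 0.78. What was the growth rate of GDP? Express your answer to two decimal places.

Labor's share = 1 − 0.22 = 0.78.
The capital stock: 0.22 × 14.94 = 3.2868 pp.
Hours worked: 0.78 × 1.46 = 1.1388 pp.
Output growth = 2.19 + 4.4256 = 6.6156%.

GDP grew 6.62%.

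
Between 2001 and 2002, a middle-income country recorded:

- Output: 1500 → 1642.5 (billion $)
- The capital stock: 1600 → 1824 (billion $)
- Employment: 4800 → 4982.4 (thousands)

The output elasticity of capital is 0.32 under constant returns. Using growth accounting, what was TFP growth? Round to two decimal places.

Output growth = (1642.5 − 1500) / 1500 = 9.5%.
The capital stock growth = (1824 − 1600) / 1600 = 14%.
Employment growth = (4982.4 − 4800) / 4800 = 3.8%.
Labor's share = 1 − 0.32 = 0.68.
The capital stock: 0.32 × 14 = 4.48 pp.
Employment: 0.68 × 3.8 = 2.584 pp.
TFP growth = 9.5 − 7.064 = 2.436%.

2.44%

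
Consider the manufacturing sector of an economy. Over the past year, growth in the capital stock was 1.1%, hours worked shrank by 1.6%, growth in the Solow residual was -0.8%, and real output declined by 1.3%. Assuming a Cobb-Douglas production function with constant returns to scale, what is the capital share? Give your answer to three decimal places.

0.407

gY = gA + α·gK + (1−α)·gL, so gY − gA − gL = α(gK − gL).
-1.3 + 0.8 + 1.6 = α × (1.1 − (-1.6)).
1.1 = 2.7 α, so α = 0.40741.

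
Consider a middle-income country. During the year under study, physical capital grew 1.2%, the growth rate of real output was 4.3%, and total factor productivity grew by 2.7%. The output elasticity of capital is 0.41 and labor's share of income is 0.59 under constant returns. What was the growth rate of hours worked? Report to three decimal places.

Labor's share = 1 − 0.41 = 0.59.
gY = gA + 0.41×1.2 + 0.59×g.
0.59×g = 4.3 − 2.7 − 0.492 = 1.108.
g = 1.108 / 0.59 = 1.87797%.

Hours worked growth was 1.878%.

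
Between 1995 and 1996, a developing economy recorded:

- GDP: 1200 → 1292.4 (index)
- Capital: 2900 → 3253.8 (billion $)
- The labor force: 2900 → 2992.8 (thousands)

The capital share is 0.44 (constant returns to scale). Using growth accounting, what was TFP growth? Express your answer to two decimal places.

GDP growth = (1292.4 − 1200) / 1200 = 7.7%.
Capital growth = (3253.8 − 2900) / 2900 = 12.2%.
The labor force growth = (2992.8 − 2900) / 2900 = 3.2%.
Labor's share = 1 − 0.44 = 0.56.
Capital: 0.44 × 12.2 = 5.368 pp.
The labor force: 0.56 × 3.2 = 1.792 pp.
TFP growth = 7.7 − 7.16 = 0.54%.

TFP growth was 0.54%.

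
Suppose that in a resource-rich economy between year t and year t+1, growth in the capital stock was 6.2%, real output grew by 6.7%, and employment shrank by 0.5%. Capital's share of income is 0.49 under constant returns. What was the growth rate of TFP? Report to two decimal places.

Labor's share = 1 − 0.49 = 0.51.
The capital stock: 0.49 × 6.2 = 3.038 pp.
Employment: 0.51 × (-0.5) = -0.255 pp.
TFP growth = 6.7 − 2.783 = 3.917%.

3.92%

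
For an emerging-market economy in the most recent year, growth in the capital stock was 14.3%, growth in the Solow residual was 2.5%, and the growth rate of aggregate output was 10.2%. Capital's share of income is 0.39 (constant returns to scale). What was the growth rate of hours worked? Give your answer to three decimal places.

Hours worked grew 3.480%.

Labor's share = 1 − 0.39 = 0.61.
gY = gA + 0.39×14.3 + 0.61×g.
0.61×g = 10.2 − 2.5 − 5.577 = 2.123.
g = 2.123 / 0.61 = 3.48033%.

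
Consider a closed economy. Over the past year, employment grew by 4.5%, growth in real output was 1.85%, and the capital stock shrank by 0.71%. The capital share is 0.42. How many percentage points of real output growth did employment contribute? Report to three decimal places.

Labor's share = 1 − 0.42 = 0.58.
Contribution = share × growth = 0.58 × 4.5 = 2.61 pp.

2.610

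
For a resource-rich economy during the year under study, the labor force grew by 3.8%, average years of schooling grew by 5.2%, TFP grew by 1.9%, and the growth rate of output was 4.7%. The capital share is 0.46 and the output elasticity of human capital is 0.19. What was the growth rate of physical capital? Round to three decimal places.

1.048%

Labor's share = 1 − 0.46 − 0.19 = 0.35.
gY = gA + 0.19×5.2 + 0.35×3.8 + 0.46×g.
0.46×g = 4.7 − 1.9 − 2.318 = 0.482.
g = 0.482 / 0.46 = 1.04783%.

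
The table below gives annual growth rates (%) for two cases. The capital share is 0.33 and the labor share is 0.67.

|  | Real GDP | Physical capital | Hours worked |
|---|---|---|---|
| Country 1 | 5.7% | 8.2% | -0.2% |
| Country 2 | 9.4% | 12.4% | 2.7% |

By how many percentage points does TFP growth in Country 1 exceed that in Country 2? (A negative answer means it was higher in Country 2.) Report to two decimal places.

Labor's share = 1 − 0.33 = 0.67.
Country 1: TFP = 5.7 − 2.706 + 0.134 = 3.128%.
Country 2: TFP = 9.4 − 4.092 − 1.809 = 3.499%.
Difference = 3.128 − (3.499) = -0.371 pp.

-0.37 percentage points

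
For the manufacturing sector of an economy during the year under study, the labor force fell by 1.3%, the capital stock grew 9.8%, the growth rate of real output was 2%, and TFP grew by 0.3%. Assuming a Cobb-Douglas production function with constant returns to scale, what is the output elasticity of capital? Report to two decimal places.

The output elasticity of capital is 0.27.

gY = gA + α·gK + (1−α)·gL, so gY − gA − gL = α(gK − gL).
2 − 0.3 + 1.3 = α × (9.8 − (-1.3)).
3 = 11.1 α, so α = 0.2703.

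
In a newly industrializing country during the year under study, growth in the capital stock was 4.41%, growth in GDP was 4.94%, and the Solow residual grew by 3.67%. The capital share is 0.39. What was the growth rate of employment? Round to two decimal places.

Labor's share = 1 − 0.39 = 0.61.
gY = gA + 0.39×4.41 + 0.61×g.
0.61×g = 4.94 − 3.67 − 1.7199 = -0.4499.
g = -0.4499 / 0.61 = -0.7375%.

-0.74%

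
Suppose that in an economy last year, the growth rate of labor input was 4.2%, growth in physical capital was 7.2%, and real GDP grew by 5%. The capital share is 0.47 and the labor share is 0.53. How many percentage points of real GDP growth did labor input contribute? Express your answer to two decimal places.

Labor's share = 1 − 0.47 = 0.53.
Contribution = share × growth = 0.53 × 4.2 = 2.226 pp.

2.23 pp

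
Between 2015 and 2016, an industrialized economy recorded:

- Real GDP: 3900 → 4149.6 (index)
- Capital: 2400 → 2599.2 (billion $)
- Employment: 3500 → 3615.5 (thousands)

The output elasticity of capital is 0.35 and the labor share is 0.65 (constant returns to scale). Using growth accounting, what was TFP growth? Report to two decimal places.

Real GDP growth = (4149.6 − 3900) / 3900 = 6.4%.
Capital growth = (2599.2 − 2400) / 2400 = 8.3%.
Employment growth = (3615.5 − 3500) / 3500 = 3.3%.
Labor's share = 1 − 0.35 = 0.65.
Capital: 0.35 × 8.3 = 2.905 pp.
Employment: 0.65 × 3.3 = 2.145 pp.
TFP growth = 6.4 − 5.05 = 1.35%.

1.35%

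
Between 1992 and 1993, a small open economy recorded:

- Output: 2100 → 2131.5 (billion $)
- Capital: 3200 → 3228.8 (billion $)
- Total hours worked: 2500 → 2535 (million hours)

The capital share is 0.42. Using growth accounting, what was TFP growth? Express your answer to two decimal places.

0.31%

Output growth = (2131.5 − 2100) / 2100 = 1.5%.
Capital growth = (3228.8 − 3200) / 3200 = 0.9%.
Total hours worked growth = (2535 − 2500) / 2500 = 1.4%.
Labor's share = 1 − 0.42 = 0.58.
Capital: 0.42 × 0.9 = 0.378 pp.
Total hours worked: 0.58 × 1.4 = 0.812 pp.
TFP growth = 1.5 − 1.19 = 0.31%.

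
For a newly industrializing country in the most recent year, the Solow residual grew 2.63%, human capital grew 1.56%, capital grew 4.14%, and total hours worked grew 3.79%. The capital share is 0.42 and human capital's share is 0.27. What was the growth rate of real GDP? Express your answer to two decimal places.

5.96%

Labor's share = 1 − 0.42 − 0.27 = 0.31.
Capital: 0.42 × 4.14 = 1.7388 pp.
Human capital: 0.27 × 1.56 = 0.4212 pp.
Total hours worked: 0.31 × 3.79 = 1.1749 pp.
Output growth = 2.63 + 3.3349 = 5.9649%.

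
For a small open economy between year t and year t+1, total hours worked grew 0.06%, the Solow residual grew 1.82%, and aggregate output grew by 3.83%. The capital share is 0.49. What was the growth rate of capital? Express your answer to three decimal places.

4.040%

Labor's share = 1 − 0.49 = 0.51.
gY = gA + 0.51×0.06 + 0.49×g.
0.49×g = 3.83 − 1.82 − 0.0306 = 1.9794.
g = 1.9794 / 0.49 = 4.03959%.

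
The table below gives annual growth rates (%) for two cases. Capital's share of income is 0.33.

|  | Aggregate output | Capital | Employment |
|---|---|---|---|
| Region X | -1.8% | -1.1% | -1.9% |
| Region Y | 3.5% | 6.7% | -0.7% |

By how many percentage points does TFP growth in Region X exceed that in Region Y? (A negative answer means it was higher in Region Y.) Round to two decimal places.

-1.92 percentage points

Labor's share = 1 − 0.33 = 0.67.
Region X: TFP = -1.8 + 0.363 + 1.273 = -0.164%.
Region Y: TFP = 3.5 − 2.211 + 0.469 = 1.758%.
Difference = -0.164 − (1.758) = -1.922 pp.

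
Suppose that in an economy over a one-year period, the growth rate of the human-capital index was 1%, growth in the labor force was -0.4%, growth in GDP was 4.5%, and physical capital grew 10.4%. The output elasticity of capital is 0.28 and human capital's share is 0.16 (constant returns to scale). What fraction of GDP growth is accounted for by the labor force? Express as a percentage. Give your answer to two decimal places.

Labor's share = 1 − 0.28 − 0.16 = 0.56.
The labor force contributed 0.56 × (-0.4) = -0.224 pp.
Share of growth = -0.224 / 4.5 × 100 = -4.9778%.

The labor force accounted for -4.98% of growth.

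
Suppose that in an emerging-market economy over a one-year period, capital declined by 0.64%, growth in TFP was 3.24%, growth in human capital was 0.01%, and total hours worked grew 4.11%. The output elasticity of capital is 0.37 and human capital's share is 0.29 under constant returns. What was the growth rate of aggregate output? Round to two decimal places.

4.40%

Labor's share = 1 − 0.37 − 0.29 = 0.34.
Capital: 0.37 × (-0.64) = -0.2368 pp.
Human capital: 0.29 × 0.01 = 0.0029 pp.
Total hours worked: 0.34 × 4.11 = 1.3974 pp.
Output growth = 3.24 + 1.1635 = 4.4035%.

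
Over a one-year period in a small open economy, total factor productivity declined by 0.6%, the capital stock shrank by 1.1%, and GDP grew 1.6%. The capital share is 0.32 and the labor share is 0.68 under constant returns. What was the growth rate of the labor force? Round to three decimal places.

The labor force grew 3.753%.

Labor's share = 1 − 0.32 = 0.68.
gY = gA + 0.32×(-1.1) + 0.68×g.
0.68×g = 1.6 + 0.6 + 0.352 = 2.552.
g = 2.552 / 0.68 = 3.75294%.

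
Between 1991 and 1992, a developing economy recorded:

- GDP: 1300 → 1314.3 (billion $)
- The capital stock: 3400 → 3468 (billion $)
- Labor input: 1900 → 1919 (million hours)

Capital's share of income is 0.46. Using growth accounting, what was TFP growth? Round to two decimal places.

GDP growth = (1314.3 − 1300) / 1300 = 1.1%.
The capital stock growth = (3468 − 3400) / 3400 = 2%.
Labor input growth = (1919 − 1900) / 1900 = 1%.
Labor's share = 1 − 0.46 = 0.54.
The capital stock: 0.46 × 2 = 0.92 pp.
Labor input: 0.54 × 1 = 0.54 pp.
TFP growth = 1.1 − 1.46 = -0.36%.

-0.36%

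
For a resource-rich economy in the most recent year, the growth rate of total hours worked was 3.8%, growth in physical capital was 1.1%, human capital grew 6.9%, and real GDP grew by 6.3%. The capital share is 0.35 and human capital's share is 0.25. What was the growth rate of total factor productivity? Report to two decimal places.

Total factor productivity growth was 2.67%.

Labor's share = 1 − 0.35 − 0.25 = 0.4.
Physical capital: 0.35 × 1.1 = 0.385 pp.
Human capital: 0.25 × 6.9 = 1.725 pp.
Total hours worked: 0.4 × 3.8 = 1.52 pp.
TFP growth = 6.3 − 3.63 = 2.67%.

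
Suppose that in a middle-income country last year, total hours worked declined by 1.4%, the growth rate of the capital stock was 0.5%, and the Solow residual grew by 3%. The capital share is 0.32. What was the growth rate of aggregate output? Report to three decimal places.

2.208%

Labor's share = 1 − 0.32 = 0.68.
The capital stock: 0.32 × 0.5 = 0.16 pp.
Total hours worked: 0.68 × (-1.4) = -0.952 pp.
Output growth = 3 + (-0.792) = 2.208%.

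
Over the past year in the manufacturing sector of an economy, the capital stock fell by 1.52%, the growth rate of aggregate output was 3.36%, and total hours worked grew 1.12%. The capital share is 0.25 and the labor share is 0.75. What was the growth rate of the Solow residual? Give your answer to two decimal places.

The Solow residual grew 2.90%.

Labor's share = 1 − 0.25 = 0.75.
The capital stock: 0.25 × (-1.52) = -0.38 pp.
Total hours worked: 0.75 × 1.12 = 0.84 pp.
TFP growth = 3.36 − 0.46 = 2.9%.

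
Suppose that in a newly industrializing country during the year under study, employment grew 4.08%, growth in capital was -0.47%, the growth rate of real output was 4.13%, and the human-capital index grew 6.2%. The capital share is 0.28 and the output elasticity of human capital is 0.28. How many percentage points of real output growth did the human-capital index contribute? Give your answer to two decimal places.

1.74 percentage points

Contribution = share × growth = 0.28 × 6.2 = 1.736 pp.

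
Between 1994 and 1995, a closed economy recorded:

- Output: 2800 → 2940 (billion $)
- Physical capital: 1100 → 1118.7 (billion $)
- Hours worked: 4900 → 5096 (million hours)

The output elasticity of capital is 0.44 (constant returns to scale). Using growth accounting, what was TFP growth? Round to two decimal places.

Output growth = (2940 − 2800) / 2800 = 5%.
Physical capital growth = (1118.7 − 1100) / 1100 = 1.7%.
Hours worked growth = (5096 − 4900) / 4900 = 4%.
Labor's share = 1 − 0.44 = 0.56.
Physical capital: 0.44 × 1.7 = 0.748 pp.
Hours worked: 0.56 × 4 = 2.24 pp.
TFP growth = 5 − 2.988 = 2.012%.

2.01%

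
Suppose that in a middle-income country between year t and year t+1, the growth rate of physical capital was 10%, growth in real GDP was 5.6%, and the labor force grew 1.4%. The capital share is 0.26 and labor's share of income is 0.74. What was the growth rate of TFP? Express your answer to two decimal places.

Labor's share = 1 − 0.26 = 0.74.
Physical capital: 0.26 × 10 = 2.6 pp.
The labor force: 0.74 × 1.4 = 1.036 pp.
TFP growth = 5.6 − 3.636 = 1.964%.

1.96%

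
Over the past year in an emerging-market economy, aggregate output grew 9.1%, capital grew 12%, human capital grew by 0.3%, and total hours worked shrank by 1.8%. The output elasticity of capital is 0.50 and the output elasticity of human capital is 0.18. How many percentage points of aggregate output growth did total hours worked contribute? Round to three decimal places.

-0.576 pp

Labor's share = 1 − 0.5 − 0.18 = 0.32.
Contribution = share × growth = 0.32 × (-1.8) = -0.576 pp.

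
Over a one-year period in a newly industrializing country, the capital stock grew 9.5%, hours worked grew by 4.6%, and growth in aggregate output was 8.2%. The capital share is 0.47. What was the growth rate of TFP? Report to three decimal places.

TFP grew 1.297%.

Labor's share = 1 − 0.47 = 0.53.
The capital stock: 0.47 × 9.5 = 4.465 pp.
Hours worked: 0.53 × 4.6 = 2.438 pp.
TFP growth = 8.2 − 6.903 = 1.297%.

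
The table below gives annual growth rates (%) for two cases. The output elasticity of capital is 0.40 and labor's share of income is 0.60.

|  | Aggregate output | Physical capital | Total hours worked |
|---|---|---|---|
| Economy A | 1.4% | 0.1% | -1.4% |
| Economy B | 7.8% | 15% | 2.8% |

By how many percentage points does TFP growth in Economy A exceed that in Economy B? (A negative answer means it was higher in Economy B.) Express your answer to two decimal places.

Labor's share = 1 − 0.4 = 0.6.
Economy A: TFP = 1.4 − 0.04 + 0.84 = 2.2%.
Economy B: TFP = 7.8 − 6 − 1.68 = 0.12%.
Difference = 2.2 − (0.12) = 2.08 pp.

2.08 percentage points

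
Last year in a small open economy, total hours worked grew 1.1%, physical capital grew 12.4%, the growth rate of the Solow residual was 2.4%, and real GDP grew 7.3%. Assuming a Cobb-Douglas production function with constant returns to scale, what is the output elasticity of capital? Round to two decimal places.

gY = gA + α·gK + (1−α)·gL, so gY − gA − gL = α(gK − gL).
7.3 − 2.4 − 1.1 = α × (12.4 − 1.1).
3.8 = 11.3 α, so α = 0.3363.

α = 0.34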